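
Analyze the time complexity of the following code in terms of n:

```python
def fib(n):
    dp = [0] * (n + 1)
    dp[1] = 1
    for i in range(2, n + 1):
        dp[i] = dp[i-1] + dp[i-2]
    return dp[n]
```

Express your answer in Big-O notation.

This is Dynamic programming Fibonacci. Time complexity: O(n).

Answer: O(n)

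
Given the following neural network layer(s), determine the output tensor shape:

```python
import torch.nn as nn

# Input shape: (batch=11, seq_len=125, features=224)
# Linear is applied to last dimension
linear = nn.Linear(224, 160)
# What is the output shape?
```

Input: (11, 125, 224) -> Output: (11, 125, 160)

Answer: (11, 125, 160)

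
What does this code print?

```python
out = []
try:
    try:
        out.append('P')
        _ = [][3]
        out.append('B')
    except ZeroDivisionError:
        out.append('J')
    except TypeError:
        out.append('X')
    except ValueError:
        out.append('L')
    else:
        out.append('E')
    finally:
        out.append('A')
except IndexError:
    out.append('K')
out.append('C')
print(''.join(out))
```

Execution trace: 'P' (try body) → 'A' (finally) → 'K' (outer except IndexError) → 'C' (after the try/except). Output: PAKC

Answer: PAKC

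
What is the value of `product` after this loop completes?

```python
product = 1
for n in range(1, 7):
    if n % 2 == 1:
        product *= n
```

Product of odd numbers 1 to 6
`product` takes the values: 1 → 3 → 15

Answer: 15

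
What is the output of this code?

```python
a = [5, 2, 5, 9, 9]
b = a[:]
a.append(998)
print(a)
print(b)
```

Key concept: slice [:] creates copy.
Step by step:
`a = [5, 2, 5, 9, 9]` → a = [5, 2, 5, 9, 9]
`b = a[:]` → b = [5, 2, 5, 9, 9]
`a.append(998)` → a = [5, 2, 5, 9, 9, 998]
`print(a)` → prints [5, 2, 5, 9, 9, 998]
`print(b)` → prints [5, 2, 5, 9, 9]

Answer:
[5, 2, 5, 9, 9, 998]
[5, 2, 5, 9, 9]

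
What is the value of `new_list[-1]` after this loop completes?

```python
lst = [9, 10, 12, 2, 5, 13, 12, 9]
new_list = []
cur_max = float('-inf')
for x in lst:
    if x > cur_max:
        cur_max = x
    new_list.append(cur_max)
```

Running max ends at 13
`new_list` takes the values: [] → [9] → [9, 10] → [9, 10, 12] → [9, 10, 12, 12] → [9, 10, 12, 12, 12] → [9, 10, 12, 12, 12, 13] → [9, 10, 12, 12, 12, 13, 13] → [9, 10, 12, 12, 12, 13, 13, 13]
So `new_list[-1]` = 13

Answer: 13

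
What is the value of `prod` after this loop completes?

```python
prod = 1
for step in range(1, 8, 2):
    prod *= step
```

Product of 1, 3, 5, ... up to 7
`prod` takes the values: 1 → 3 → 15 → 105

Answer: 105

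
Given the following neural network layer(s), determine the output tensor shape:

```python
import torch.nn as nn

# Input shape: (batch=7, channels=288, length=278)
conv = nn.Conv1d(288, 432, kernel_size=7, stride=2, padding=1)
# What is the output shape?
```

Input: (7, 288, 278) -> Output: (7, 432, 137)

Answer: (7, 432, 137)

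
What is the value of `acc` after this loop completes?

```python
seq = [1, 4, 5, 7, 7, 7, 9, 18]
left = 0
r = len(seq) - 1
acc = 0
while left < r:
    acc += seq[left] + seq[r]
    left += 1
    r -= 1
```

Sum of pairs from ends
`acc` takes the values: 0 → 19 → 32 → 44 → 58

Answer: 58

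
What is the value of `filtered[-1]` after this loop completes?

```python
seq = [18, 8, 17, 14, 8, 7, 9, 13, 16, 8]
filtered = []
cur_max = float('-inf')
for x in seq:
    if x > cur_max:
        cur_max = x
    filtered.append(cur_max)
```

Running max ends at 18
`filtered` takes the values: [] → [18] → [18, 18] → [18, 18, 18] → [18, 18, 18, 18] → [18, 18, 18, 18, 18] → [18, 18, 18, 18, 18, 18] → [18, 18, 18, 18, 18, 18, 18] → [18, 18, 18, 18, 18, 18, 18, 18] → [18, 18, 18, 18, 18, 18, 18, 18, 18] → [18, 18, 18, 18, 18, 18, 18, 18, 18, 18]
So `filtered[-1]` = 18

Answer: 18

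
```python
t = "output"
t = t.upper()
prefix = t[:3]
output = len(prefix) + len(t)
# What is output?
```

Trace:
`t = "output"` → t = 'output'
`t = t.upper()` → t = 'OUTPUT'
`prefix = t[:3]` → prefix = 'OUT'
`output = len(prefix) + len(t)` → output = 9
So output = 9

Answer: 9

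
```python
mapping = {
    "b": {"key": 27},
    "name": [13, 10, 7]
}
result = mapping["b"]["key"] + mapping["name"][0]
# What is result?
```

Trace:
`mapping = { ...` → mapping = {'b': {'key': 27}, 'name': [13, 10, 7]}
`result = mapping["b"]["key"] + mapping["name"][0]` → result = 40
So result = 40

Answer: 40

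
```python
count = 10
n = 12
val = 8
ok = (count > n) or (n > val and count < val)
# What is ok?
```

Trace:
`count = 10` → count = 10
`n = 12` → n = 12
`val = 8` → val = 8
`ok = (count > n) or (n > val and count < val)` → ok = False
So ok = False

Answer: False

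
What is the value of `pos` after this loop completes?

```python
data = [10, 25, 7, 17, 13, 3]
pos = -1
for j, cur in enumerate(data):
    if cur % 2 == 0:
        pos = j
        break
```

First even number index in [10, 25, 7, 17, 13, 3]
`pos` takes the values: -1 → 0

Answer: 0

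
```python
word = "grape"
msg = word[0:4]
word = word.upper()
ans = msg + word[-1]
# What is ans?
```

Trace:
`word = "grape"` → word = 'grape'
`msg = word[0:4]` → msg = 'grap'
`word = word.upper()` → word = 'GRAPE'
`ans = msg + word[-1]` → ans = 'grapE'
So ans = 'grapE'

Answer: 'grapE'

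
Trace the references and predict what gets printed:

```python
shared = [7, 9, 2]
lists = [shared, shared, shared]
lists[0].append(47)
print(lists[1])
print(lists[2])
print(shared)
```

Key concept: list of same reference.
Step by step:
`shared = [7, 9, 2]` → shared = [7, 9, 2]
`lists = [shared, shared, shared]` → lists = [[7, 9, 2], [7, 9, 2], [7, 9, 2]]
`lists[0].append(47)` → shared = [7, 9, 2, 47]; lists = [[7, 9, 2, 47], [7, 9, 2, 47], [7, 9, 2, 47]]
`print(lists[1])` → prints [7, 9, 2, 47]
`print(lists[2])` → prints [7, 9, 2, 47]
`print(shared)` → prints [7, 9, 2, 47]

Answer:
[7, 9, 2, 47]
[7, 9, 2, 47]
[7, 9, 2, 47]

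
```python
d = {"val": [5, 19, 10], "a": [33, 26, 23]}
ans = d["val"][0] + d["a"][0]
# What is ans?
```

Trace:
`d = {"val": [5, 19, 10], "a": [33, 26, 23]}` → d = {'val': [5, 19, 10], 'a': [33, 26, 23]}
`ans = d["val"][0] + d["a"][0]` → ans = 38
So ans = 38

Answer: 38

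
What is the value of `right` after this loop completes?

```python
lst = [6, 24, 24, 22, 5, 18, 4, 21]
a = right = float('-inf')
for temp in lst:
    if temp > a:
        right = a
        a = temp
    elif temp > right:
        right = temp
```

Second largest (with repeats) in [6, 24, 24, 22, 5, 18, 4, 21]
`right` takes the values: -inf → 6 → 24

Answer: 24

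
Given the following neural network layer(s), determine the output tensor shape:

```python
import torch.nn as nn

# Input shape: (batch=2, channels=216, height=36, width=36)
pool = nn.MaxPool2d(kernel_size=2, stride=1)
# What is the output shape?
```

Input: (2, 216, 36, 36) -> Output: (2, 216, 35, 35)

Answer: (2, 216, 35, 35)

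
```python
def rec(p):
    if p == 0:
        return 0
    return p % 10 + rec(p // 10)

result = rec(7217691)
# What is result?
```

Sum of digits of 7217691: 1 + 9 + 6 + 7 + 1 + 2 + 7 = 33

Answer: 33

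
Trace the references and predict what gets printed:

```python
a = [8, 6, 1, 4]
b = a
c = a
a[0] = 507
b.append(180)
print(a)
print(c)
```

Key concept: multiple aliases.
Step by step:
`a = [8, 6, 1, 4]` → a = [8, 6, 1, 4]
`b = a` → b = [8, 6, 1, 4] (same object as a)
`c = a` → c = [8, 6, 1, 4] (same object as a, b)
`a[0] = 507` → a = [507, 6, 1, 4] (same object as b, c); b = [507, 6, 1, 4] (same object as a, c); c = [507, 6, 1, 4] (same object as a, b)
`b.append(180)` → a = [507, 6, 1, 4, 180] (same object as b, c); b = [507, 6, 1, 4, 180] (same object as a, c); c = [507, 6, 1, 4, 180] (same object as a, b)
`print(a)` → prints [507, 6, 1, 4, 180]
`print(c)` → prints [507, 6, 1, 4, 180]

Answer:
[507, 6, 1, 4, 180]
[507, 6, 1, 4, 180]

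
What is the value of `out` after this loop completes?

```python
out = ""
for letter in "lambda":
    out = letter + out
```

Reverse 'lambda'
`out` takes the values: "" → "l" → "al" → "mal" → "bmal" → "dbmal" → "adbmal"

Answer: "adbmal"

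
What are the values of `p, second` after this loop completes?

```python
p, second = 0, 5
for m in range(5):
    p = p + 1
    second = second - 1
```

p goes 0→5, second goes 5→0
`p, second` takes the values: (0, 5) → (1, 5) → (1, 4) → (2, 4) → (2, 3) → (3, 3) → (3, 2) → (4, 2) → (4, 1) → (5, 1) → (5, 0)

Answer: 5, 0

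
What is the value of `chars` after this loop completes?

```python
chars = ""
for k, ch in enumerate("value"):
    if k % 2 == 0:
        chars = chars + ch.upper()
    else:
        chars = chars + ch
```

Uppercase even positions in 'value'
`chars` takes the values: "" → "V" → "Va" → "VaL" → "VaLu" → "VaLuE"

Answer: "VaLuE"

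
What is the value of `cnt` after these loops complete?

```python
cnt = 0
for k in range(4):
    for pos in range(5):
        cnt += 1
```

4 * 5 = 20
`cnt` takes the values: 0 → 1 → 2 → 3 → 4 → 5 → 6 → 7 → 8 → 9 → 10 → 11 → 12 → 13 → 14 → 15 → 16 → 17 → 18 → 19 → 20

Answer: 20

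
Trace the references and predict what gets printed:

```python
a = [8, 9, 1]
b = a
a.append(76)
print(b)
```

Key concept: basic list aliasing.
Step by step:
`a = [8, 9, 1]` → a = [8, 9, 1]
`b = a` → b = [8, 9, 1] (same object as a)
`a.append(76)` → a = [8, 9, 1, 76] (same object as b); b = [8, 9, 1, 76] (same object as a)
`print(b)` → prints [8, 9, 1, 76]

Answer: [8, 9, 1, 76]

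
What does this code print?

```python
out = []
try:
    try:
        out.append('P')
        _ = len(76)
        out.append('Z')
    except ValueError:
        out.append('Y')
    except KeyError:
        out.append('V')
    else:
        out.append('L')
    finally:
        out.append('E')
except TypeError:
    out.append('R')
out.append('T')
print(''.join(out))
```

Execution trace: 'P' (try body) → 'E' (finally) → 'R' (outer except TypeError) → 'T' (after the try/except). Output: PERT

Answer: PERT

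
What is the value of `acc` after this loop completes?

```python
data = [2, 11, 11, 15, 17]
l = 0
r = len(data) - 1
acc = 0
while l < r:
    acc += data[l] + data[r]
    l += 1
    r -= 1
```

Sum of pairs from ends
`acc` takes the values: 0 → 19 → 45

Answer: 45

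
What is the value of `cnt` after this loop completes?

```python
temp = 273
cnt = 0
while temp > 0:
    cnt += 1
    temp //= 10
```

Count digits by repeated division by 10
`cnt` takes the values: 0 → 1 → 2 → 3

Answer: 3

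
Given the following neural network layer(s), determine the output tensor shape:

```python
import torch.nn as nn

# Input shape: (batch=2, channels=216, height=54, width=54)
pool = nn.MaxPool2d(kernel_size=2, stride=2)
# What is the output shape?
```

Input: (2, 216, 54, 54) -> Output: (2, 216, 27, 27)

Answer: (2, 216, 27, 27)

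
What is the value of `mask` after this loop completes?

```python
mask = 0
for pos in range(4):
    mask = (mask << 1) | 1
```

Build 4 consecutive 1-bits: 0b1111
`mask` takes the values: 0 → 1 → 3 → 7 → 15

Answer: 15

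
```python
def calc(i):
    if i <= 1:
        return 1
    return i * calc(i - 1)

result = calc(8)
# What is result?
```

calc(8) = 8 * 7 * 6 * 5 * 4 * 3 * 2 * 1 = 40320

Answer: 40320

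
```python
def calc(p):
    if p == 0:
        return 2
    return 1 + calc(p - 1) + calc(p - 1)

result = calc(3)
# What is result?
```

calc(p) = 1 + 2·calc(p-1), calc(0)=2. Closed form: (2+1)·2^3 - 1 = 23.

Answer: 23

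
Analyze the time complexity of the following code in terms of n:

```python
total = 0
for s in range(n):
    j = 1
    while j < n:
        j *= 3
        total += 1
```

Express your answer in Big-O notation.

Each loop level contributes: n × log n. Multiplying the contributions gives O(n log n).

Answer: O(n log n)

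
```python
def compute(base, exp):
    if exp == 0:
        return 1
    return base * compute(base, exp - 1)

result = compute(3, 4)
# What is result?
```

compute(3, 4) = 3 * 3 * 3 * 3 = 81

Answer: 81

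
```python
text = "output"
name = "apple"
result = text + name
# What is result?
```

Trace:
`text = "output"` → text = 'output'
`name = "apple"` → name = 'apple'
`result = text + name` → result = 'outputapple'
So result = 'outputapple'

Answer: 'outputapple'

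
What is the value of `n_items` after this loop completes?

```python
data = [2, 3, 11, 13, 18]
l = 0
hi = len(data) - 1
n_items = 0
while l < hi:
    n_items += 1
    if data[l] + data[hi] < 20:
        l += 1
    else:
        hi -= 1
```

Steps to find pair summing to 20
`n_items` takes the values: 0 → 1 → 2 → 3 → 4

Answer: 4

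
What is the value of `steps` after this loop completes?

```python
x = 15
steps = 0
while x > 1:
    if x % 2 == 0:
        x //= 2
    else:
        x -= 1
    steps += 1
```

Steps to reduce 15 to 1
`steps` takes the values: 0 → 1 → 2 → 3 → 4 → 5 → 6

Answer: 6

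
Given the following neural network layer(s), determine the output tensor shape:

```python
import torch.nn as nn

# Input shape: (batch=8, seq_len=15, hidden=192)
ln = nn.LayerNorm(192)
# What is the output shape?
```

Input: (8, 15, 192) -> Output: (8, 15, 192)

Answer: (8, 15, 192)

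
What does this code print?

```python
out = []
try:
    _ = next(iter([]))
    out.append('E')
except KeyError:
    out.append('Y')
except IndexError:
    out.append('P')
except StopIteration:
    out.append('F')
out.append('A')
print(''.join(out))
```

Execution trace: 'F' (except StopIteration) → 'A' (after the try/except). Output: FA

Answer: FA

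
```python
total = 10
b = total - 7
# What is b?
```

Trace:
`total = 10` → total = 10
`b = total - 7` → b = 3
So b = 3

Answer: 3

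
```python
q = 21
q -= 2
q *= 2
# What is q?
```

Trace:
`q = 21` → q = 21
`q -= 2` → q = 19
`q *= 2` → q = 38
So q = 38

Answer: 38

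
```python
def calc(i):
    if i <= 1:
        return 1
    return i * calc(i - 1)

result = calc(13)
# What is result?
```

calc(13) = 13 * 12 * 11 * 10 * 9 * 8 * 7 * 6 * 5 * 4 * 3 * 2 * 1 = 6227020800

Answer: 6227020800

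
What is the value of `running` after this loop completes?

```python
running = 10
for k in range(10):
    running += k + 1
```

Start at 10, add 1 to 10 = 65
`running` takes the values: 10 → 11 → 13 → 16 → 20 → 25 → 31 → 38 → 46 → 55 → 65

Answer: 65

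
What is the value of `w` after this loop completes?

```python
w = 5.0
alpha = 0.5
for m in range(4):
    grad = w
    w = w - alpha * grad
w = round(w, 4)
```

Gradient descent: w = 5.0 * (1 - 0.5)^4
`w` takes the values: 5.0 → 2.5 → 1.25 → 0.625 → 0.3125

Answer: 0.3125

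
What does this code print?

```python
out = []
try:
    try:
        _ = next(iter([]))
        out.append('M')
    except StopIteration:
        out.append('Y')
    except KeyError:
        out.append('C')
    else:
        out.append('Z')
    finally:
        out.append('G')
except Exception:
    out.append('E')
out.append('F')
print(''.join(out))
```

Execution trace: 'Y' (inner except StopIteration) → 'G' (inner finally) → 'F' (after the try/except). Output: YGF

Answer: YGF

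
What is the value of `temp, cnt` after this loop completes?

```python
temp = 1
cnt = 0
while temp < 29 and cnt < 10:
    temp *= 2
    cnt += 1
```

Double until >= 29 or 10 iterations
`temp, cnt` takes the values: (1, 0) → (2, 0) → (2, 1) → (4, 1) → (4, 2) → (8, 2) → (8, 3) → (16, 3) → (16, 4) → (32, 4) → (32, 5)

Answer: 32, 5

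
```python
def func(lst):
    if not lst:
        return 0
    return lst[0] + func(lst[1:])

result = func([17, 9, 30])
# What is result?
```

17 + 9 + 30 + 0 = 56

Answer: 56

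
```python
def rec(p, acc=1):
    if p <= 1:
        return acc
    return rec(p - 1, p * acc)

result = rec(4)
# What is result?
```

Accumulator trace (n, acc): (4, 1) -> (3, 4) -> (2, 12) -> (1, 24) -> return 24

Answer: 24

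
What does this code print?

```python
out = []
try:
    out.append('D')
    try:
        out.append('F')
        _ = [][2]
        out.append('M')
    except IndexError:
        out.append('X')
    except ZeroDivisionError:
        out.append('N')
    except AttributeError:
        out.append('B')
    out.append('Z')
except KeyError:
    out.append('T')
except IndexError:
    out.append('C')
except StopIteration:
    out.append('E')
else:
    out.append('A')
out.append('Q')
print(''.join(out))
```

Execution trace: 'D' (try body) → 'F' (inner try body) → 'X' (inner except IndexError) → 'Z' (try body, no exception) → 'A' (else) → 'Q' (after the try/except). Output: DFXZAQ

Answer: DFXZAQ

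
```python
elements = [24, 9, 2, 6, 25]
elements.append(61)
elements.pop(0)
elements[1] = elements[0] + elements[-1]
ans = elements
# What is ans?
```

Trace:
`elements = [24, 9, 2, 6, 25]` → elements = [24, 9, 2, 6, 25]
`elements.append(61)` → elements = [24, 9, 2, 6, 25, 61]
`elements.pop(0)` → elements = [9, 2, 6, 25, 61]
`elements[1] = elements[0] + elements[-1]` → elements = [9, 70, 6, 25, 61]
`ans = elements` → ans = [9, 70, 6, 25, 61]
So ans = [9, 70, 6, 25, 61]

Answer: [9, 70, 6, 25, 61]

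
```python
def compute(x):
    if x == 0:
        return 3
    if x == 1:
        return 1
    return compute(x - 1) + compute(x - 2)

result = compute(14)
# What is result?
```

Build up from base cases: compute(0)=3, compute(1)=1, compute(2)=4, compute(3)=5, compute(4)=9, compute(5)=14, compute(6)=23, ..., compute(14)=1076

Answer: 1076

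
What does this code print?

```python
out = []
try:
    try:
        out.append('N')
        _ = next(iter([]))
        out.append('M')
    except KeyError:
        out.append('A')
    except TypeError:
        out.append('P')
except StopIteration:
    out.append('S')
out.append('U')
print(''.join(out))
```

Execution trace: 'N' (inner try body) → 'S' (outer except StopIteration) → 'U' (after the try/except). Output: NSU

Answer: NSU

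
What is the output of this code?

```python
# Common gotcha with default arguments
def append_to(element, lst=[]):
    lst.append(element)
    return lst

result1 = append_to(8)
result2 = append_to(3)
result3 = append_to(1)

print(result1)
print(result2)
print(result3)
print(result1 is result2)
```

Key concept: mutable default argument gotcha.
Step by step:
`result1 = append_to(8)` → result1 = [8]
`result2 = append_to(3)` → result1 = [8, 3] (same object as result2); result2 = [8, 3] (same object as result1)
`result3 = append_to(1)` → result1 = [8, 3, 1] (same object as result2, result3); result2 = [8, 3, 1] (same object as result1, result3); result3 = [8, 3, 1] (same object as result1, result2)
`print(result1)` → prints [8, 3, 1]
`print(result2)` → prints [8, 3, 1]
`print(result3)` → prints [8, 3, 1]
`print(result1 is result2)` → prints True

Answer:
[8, 3, 1]
[8, 3, 1]
[8, 3, 1]
True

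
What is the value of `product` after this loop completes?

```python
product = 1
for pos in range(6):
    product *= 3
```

3^6 = 729
`product` takes the values: 1 → 3 → 9 → 27 → 81 → 243 → 729

Answer: 729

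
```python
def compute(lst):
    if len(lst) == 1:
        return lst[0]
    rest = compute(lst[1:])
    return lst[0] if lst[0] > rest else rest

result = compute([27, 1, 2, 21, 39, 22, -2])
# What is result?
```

Recursive max over [27, 1, 2, 21, 39, 22, -2] = 39

Answer: 39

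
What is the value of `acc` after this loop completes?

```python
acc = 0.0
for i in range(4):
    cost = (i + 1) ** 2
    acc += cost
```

Sum of squared losses 1² + 2² + ... + 4²
`acc` takes the values: 0.0 → 1.0 → 5.0 → 14.0 → 30.0

Answer: 30.0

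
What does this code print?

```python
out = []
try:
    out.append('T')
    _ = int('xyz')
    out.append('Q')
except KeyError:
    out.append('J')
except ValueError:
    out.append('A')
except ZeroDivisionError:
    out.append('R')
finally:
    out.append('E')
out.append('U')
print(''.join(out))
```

Execution trace: 'T' (try body) → 'A' (except ValueError) → 'E' (finally) → 'U' (after the try/except). Output: TAEU

Answer: TAEU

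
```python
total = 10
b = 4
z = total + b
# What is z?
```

Trace:
`total = 10` → total = 10
`b = 4` → b = 4
`z = total + b` → z = 14
So z = 14

Answer: 14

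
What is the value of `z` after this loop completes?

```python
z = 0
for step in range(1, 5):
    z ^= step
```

XOR of 1 to 4
`z` takes the values: 0 → 1 → 3 → 0 → 4

Answer: 4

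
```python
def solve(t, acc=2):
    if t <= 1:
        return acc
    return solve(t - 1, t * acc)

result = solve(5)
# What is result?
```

Accumulator trace (n, acc): (5, 2) -> (4, 10) -> (3, 40) -> (2, 120) -> (1, 240) -> return 240

Answer: 240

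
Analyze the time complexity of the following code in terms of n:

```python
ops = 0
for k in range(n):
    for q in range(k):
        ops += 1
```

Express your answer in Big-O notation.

Each loop level contributes: n × n. Multiplying the contributions gives O(n^2).

Answer: O(n^2)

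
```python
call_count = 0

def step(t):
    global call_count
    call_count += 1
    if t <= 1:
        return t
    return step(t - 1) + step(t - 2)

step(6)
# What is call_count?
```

Calls(t) = 1 + Calls(t-1) + Calls(t-2); Calls(0)=Calls(1)=1. For t=6 this gives 25.

Answer: 25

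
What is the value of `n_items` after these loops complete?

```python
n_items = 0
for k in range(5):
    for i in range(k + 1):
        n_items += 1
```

Triangle: 1 + 2 + ... + 5
`n_items` takes the values: 0 → 1 → 2 → 3 → 4 → 5 → 6 → 7 → 8 → 9 → 10 → 11 → 12 → 13 → 14 → 15

Answer: 15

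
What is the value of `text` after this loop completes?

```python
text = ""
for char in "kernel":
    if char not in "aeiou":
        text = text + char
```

Remove vowels from 'kernel'
`text` takes the values: "" → "k" → "kr" → "krn" → "krnl"

Answer: "krnl"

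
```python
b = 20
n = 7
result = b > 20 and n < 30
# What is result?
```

Trace:
`b = 20` → b = 20
`n = 7` → n = 7
`result = b > 20 and n < 30` → result = False
So result = False

Answer: False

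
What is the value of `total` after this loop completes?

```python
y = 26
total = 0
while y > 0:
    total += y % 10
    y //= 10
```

Sum digits of 26
`total` takes the values: 0 → 6 → 8

Answer: 8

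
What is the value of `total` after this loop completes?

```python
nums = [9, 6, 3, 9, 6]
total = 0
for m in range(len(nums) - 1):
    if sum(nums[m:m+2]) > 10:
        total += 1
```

Count windows with sum > 10
`total` takes the values: 0 → 1 → 2 → 3

Answer: 3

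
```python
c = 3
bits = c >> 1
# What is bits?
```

Trace:
`c = 3` → c = 3
`bits = c >> 1` → bits = 1
So bits = 1

Answer: 1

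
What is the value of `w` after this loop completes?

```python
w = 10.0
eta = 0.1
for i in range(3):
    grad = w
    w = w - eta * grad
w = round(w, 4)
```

Gradient descent: w = 10.0 * (1 - 0.1)^3
`w` takes the values: 10.0 → 9.0 → 8.1 → 7.29

Answer: 7.29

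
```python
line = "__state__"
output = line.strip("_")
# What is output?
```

Trace:
`line = "__state__"` → line = '__state__'
`output = line.strip("_")` → output = 'state'
So output = 'state'

Answer: 'state'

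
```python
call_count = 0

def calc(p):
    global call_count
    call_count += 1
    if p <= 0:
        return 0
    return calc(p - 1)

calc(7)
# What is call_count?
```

Linear recursion stepping by 1: 8 calls from p=7 down to ≤0.

Answer: 8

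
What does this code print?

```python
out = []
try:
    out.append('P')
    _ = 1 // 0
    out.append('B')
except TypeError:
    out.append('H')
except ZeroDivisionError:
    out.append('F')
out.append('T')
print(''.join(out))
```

Execution trace: 'P' (try body) → 'F' (except ZeroDivisionError) → 'T' (after the try/except). Output: PFT

Answer: PFT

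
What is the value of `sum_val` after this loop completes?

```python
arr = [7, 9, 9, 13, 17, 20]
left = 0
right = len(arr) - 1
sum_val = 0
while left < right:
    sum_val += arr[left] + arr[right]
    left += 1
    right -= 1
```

Sum of pairs from ends
`sum_val` takes the values: 0 → 27 → 53 → 75

Answer: 75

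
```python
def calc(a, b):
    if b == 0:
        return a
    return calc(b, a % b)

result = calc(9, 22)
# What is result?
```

calc(9, 22) -> calc(22, 9) -> calc(9, 4) -> calc(4, 1) -> calc(1, 0) -> 1

Answer: 1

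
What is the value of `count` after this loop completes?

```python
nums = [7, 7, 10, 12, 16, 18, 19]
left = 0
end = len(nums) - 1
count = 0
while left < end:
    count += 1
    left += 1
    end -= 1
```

Iterations until pointers meet (list length 7)
`count` takes the values: 0 → 1 → 2 → 3

Answer: 3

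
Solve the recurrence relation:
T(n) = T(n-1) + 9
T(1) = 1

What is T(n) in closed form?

Unrolling: T(n) = T(1) + 9·(n-1) = 1 + 9(n-1) = 9n - 8.

Answer: T(n) = 9n - 8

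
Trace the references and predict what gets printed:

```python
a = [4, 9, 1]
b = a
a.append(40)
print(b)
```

Key concept: basic list aliasing.
Step by step:
`a = [4, 9, 1]` → a = [4, 9, 1]
`b = a` → b = [4, 9, 1] (same object as a)
`a.append(40)` → a = [4, 9, 1, 40] (same object as b); b = [4, 9, 1, 40] (same object as a)
`print(b)` → prints [4, 9, 1, 40]

Answer: [4, 9, 1, 40]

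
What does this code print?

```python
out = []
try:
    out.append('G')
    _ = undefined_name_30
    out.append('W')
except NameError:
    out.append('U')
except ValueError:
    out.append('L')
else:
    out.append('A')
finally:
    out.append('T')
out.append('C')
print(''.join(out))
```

Execution trace: 'G' (try body) → 'U' (except NameError) → 'T' (finally) → 'C' (after the try/except). Output: GUTC

Answer: GUTC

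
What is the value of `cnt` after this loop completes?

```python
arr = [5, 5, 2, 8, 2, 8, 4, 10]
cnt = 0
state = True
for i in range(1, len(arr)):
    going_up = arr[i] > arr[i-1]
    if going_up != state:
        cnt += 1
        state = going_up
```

Count direction changes in [5, 5, 2, 8, 2, 8, 4, 10]
`cnt` takes the values: 0 → 1 → 2 → 3 → 4 → 5 → 6

Answer: 6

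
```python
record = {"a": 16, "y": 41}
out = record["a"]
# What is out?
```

Trace:
`record = {"a": 16, "y": 41}` → record = {'a': 16, 'y': 41}
`out = record["a"]` → out = 16
So out = 16

Answer: 16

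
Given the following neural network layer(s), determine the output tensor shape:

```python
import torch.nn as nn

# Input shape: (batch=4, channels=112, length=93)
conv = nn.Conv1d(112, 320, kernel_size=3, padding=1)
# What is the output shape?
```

Input: (4, 112, 93) -> Output: (4, 320, 93)

Answer: (4, 320, 93)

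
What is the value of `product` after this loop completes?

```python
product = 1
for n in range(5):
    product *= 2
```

2^5 = 32
`product` takes the values: 1 → 2 → 4 → 8 → 16 → 32

Answer: 32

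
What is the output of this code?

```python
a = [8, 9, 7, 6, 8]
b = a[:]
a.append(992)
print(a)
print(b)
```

Key concept: slice [:] creates copy.
Step by step:
`a = [8, 9, 7, 6, 8]` → a = [8, 9, 7, 6, 8]
`b = a[:]` → b = [8, 9, 7, 6, 8]
`a.append(992)` → a = [8, 9, 7, 6, 8, 992]
`print(a)` → prints [8, 9, 7, 6, 8, 992]
`print(b)` → prints [8, 9, 7, 6, 8]

Answer:
[8, 9, 7, 6, 8, 992]
[8, 9, 7, 6, 8]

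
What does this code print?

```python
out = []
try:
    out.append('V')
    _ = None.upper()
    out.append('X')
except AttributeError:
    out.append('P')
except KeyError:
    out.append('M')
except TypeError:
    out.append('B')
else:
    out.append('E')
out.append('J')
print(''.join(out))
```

Execution trace: 'V' (try body) → 'P' (except AttributeError) → 'J' (after the try/except). Output: VPJ

Answer: VPJ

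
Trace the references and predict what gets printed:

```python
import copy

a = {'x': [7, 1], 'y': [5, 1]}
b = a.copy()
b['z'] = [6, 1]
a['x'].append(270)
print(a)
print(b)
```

Key concept: shallow copy of dict with mutable values.
Step by step:
`a = {'x': [7, 1], 'y': [5, 1]}` → a = {'x': [7, 1], 'y': [5, 1]}
`b = a.copy()` → b = {'x': [7, 1], 'y': [5, 1]}
`b['z'] = [6, 1]` → b = {'x': [7, 1], 'y': [5, 1], 'z': [6, 1]}
`a['x'].append(270)` → a = {'x': [7, 1, 270], 'y': [5, 1]}; b = {'x': [7, 1, 270], 'y': [5, 1], 'z': [6, 1]}
`print(a)` → prints {'x': [7, 1, 270], 'y': [5, 1]}
`print(b)` → prints {'x': [7, 1, 270], 'y': [5, 1], 'z': [6, 1]}

Answer:
{'x': [7, 1, 270], 'y': [5, 1]}
{'x': [7, 1, 270], 'y': [5, 1], 'z': [6, 1]}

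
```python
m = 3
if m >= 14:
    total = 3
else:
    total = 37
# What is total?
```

Trace:
`m = 3` → m = 3
`if m >= 14: ...` → m >= 14 is False, take else branch → total = 37
So total = 37

Answer: 37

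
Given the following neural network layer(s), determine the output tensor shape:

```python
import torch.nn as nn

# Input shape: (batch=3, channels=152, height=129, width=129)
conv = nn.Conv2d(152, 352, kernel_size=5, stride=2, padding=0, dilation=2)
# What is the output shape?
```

Input: (3, 152, 129, 129) -> Output: (3, 352, 61, 61)

Answer: (3, 352, 61, 61)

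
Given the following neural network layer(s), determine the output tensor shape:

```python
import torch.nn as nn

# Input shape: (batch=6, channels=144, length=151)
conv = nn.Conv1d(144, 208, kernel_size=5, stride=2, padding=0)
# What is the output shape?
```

Input: (6, 144, 151) -> Output: (6, 208, 74)

Answer: (6, 208, 74)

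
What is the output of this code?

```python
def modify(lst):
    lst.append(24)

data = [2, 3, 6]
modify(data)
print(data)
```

Key concept: function modifies passed list.
Step by step:
`data = [2, 3, 6]` → data = [2, 3, 6]
`modify(data)` → data = [2, 3, 6, 24]
`print(data)` → prints [2, 3, 6, 24]

Answer: [2, 3, 6, 24]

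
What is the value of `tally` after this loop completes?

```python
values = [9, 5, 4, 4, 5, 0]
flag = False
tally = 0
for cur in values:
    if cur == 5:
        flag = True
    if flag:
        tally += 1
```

Count elements after first 5 in [9, 5, 4, 4, 5, 0]
`tally` takes the values: 0 → 1 → 2 → 3 → 4 → 5

Answer: 5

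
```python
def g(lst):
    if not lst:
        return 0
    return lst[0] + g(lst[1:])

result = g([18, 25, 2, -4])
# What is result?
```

18 + 25 + 2 + (-4) + 0 = 41

Answer: 41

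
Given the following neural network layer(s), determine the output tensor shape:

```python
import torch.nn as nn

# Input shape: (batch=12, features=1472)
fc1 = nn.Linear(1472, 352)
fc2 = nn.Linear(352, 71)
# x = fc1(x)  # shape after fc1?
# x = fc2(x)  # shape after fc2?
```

Input: (12, 1472) -> after fc1: (12, 352) -> Output: (12, 71)

Answer: (12, 71)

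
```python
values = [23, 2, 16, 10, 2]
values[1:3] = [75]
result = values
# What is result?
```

Trace:
`values = [23, 2, 16, 10, 2]` → values = [23, 2, 16, 10, 2]
`values[1:3] = [75]` → values = [23, 75, 10, 2]
`result = values` → result = [23, 75, 10, 2]
So result = [23, 75, 10, 2]

Answer: [23, 75, 10, 2]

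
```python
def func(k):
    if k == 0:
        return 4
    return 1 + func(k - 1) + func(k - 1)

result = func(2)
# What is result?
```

func(k) = 1 + 2·func(k-1), func(0)=4. Closed form: (4+1)·2^2 - 1 = 19.

Answer: 19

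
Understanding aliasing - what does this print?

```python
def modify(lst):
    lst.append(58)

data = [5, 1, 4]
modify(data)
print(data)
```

Key concept: function modifies passed list.
Step by step:
`data = [5, 1, 4]` → data = [5, 1, 4]
`modify(data)` → data = [5, 1, 4, 58]
`print(data)` → prints [5, 1, 4, 58]

Answer: [5, 1, 4, 58]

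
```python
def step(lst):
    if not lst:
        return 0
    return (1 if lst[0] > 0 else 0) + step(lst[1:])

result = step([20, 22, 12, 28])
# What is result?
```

Count of positive elements in [20, 22, 12, 28] = 4

Answer: 4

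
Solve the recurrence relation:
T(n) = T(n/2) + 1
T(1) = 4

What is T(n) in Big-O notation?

Each step divides n by 2 and adds 1. After log_2(n) steps we reach T(1)=4. So T(n) = 1·log_2(n) + 4 = O(log n).

Answer: O(log n)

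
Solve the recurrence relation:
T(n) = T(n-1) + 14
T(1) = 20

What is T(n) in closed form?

Unrolling: T(n) = T(1) + 14·(n-1) = 20 + 14(n-1) = 14n + 6.

Answer: T(n) = 14n + 6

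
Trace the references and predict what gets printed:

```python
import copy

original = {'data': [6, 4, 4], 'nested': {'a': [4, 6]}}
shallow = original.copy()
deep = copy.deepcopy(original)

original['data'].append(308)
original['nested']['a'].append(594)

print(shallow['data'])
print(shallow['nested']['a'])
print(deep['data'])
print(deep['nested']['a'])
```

Key concept: comparing shallow vs deep copy.
Step by step:
`original = {'data': [6, 4, 4], 'nested': {'a': [4, 6]}}` → original = {'data': [6, 4, 4], 'nested': {'a': [4, 6]}}
`shallow = original.copy()` → shallow = {'data': [6, 4, 4], 'nested': {'a': [4, 6]}}
`deep = copy.deepcopy(original)` → deep = {'data': [6, 4, 4], 'nested': {'a': [4, 6]}}
`original['data'].append(308)` → original = {'data': [6, 4, 4, 308], 'nested': {'a': [4, 6]}}; shallow = {'data': [6, 4, 4, 308], 'nested': {'a': [4, 6]}}
`original['nested']['a'].append(594)` → original = {'data': [6, 4, 4, 308], 'nested': {'a': [4, 6, 594]}}; shallow = {'data': [6, 4, 4, 308], 'nested': {'a': [4, 6, 594]}}
`print(shallow['data'])` → prints [6, 4, 4, 308]
`print(shallow['nested']['a'])` → prints [4, 6, 594]
`print(deep['data'])` → prints [6, 4, 4]
`print(deep['nested']['a'])` → prints [4, 6]

Answer:
[6, 4, 4, 308]
[4, 6, 594]
[6, 4, 4]
[4, 6]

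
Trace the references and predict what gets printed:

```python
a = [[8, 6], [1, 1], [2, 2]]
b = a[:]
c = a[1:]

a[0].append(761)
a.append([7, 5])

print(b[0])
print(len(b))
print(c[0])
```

Key concept: slice with nested mutation.
Step by step:
`a = [[8, 6], [1, 1], [2, 2]]` → a = [[8, 6], [1, 1], [2, 2]]
`b = a[:]` → b = [[8, 6], [1, 1], [2, 2]]
`c = a[1:]` → c = [[1, 1], [2, 2]]
`a[0].append(761)` → a = [[8, 6, 761], [1, 1], [2, 2]]; b = [[8, 6, 761], [1, 1], [2, 2]]
`a.append([7, 5])` → a = [[8, 6, 761], [1, 1], [2, 2], [7, 5]]
`print(b[0])` → prints [8, 6, 761]
`print(len(b))` → prints 3
`print(c[0])` → prints [1, 1]

Answer:
[8, 6, 761]
3
[1, 1]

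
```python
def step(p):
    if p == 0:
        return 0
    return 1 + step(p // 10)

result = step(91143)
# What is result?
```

Count of digits of 91143: 5

Answer: 5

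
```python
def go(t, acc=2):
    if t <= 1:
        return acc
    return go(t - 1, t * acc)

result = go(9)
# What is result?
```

Accumulator trace (n, acc): (9, 2) -> (8, 18) -> (7, 144) -> (6, 1008) -> (5, 6048) -> (4, 30240) -> (3, 120960) -> (2, 362880) -> (1, 725760) -> return 725760

Answer: 725760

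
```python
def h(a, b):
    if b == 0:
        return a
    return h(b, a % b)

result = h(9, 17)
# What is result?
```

h(9, 17) -> h(17, 9) -> h(9, 8) -> h(8, 1) -> h(1, 0) -> 1

Answer: 1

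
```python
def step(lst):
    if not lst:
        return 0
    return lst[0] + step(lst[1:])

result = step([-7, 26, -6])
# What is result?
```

(-7) + 26 + (-6) + 0 = 13

Answer: 13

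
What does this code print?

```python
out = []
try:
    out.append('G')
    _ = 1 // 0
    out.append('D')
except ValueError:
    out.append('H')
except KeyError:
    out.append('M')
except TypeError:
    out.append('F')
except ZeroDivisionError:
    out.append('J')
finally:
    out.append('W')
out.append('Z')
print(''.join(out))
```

Execution trace: 'G' (try body) → 'J' (except ZeroDivisionError) → 'W' (finally) → 'Z' (after the try/except). Output: GJWZ

Answer: GJWZ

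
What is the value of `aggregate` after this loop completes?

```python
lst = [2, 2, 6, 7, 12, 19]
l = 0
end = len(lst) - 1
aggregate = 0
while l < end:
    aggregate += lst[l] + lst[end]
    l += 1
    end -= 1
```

Sum of pairs from ends
`aggregate` takes the values: 0 → 21 → 35 → 48

Answer: 48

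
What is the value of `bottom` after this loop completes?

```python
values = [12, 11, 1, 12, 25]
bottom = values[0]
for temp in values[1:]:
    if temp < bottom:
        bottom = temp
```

Minimum of [12, 11, 1, 12, 25]
`bottom` takes the values: 12 → 11 → 1

Answer: 1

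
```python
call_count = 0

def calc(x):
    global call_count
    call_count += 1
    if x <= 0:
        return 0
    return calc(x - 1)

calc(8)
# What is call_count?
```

Linear recursion stepping by 1: 9 calls from x=8 down to ≤0.

Answer: 9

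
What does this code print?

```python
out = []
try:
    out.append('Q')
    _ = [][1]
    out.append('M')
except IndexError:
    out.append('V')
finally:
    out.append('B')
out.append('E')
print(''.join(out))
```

Execution trace: 'Q' (try body) → 'V' (except IndexError) → 'B' (finally) → 'E' (after the try/except). Output: QVBE

Answer: QVBE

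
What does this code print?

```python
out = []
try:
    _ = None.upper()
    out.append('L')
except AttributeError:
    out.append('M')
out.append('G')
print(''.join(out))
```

Execution trace: 'M' (except AttributeError) → 'G' (after the try/except). Output: MG

Answer: MG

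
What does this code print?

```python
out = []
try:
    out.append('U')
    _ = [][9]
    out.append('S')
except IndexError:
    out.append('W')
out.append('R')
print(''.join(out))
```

Execution trace: 'U' (try body) → 'W' (except IndexError) → 'R' (after the try/except). Output: UWR

Answer: UWR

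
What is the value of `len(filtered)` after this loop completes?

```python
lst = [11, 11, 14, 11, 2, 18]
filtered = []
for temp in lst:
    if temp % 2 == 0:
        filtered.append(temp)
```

Count even numbers in [11, 11, 14, 11, 2, 18]
`filtered` takes the values: [] → [14] → [14, 2] → [14, 2, 18]
So `len(filtered)` = 3

Answer: 3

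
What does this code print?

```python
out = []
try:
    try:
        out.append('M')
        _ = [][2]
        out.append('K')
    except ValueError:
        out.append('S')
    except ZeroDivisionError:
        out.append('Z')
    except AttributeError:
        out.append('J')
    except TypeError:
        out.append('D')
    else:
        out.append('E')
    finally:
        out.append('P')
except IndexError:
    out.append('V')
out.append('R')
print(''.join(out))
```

Execution trace: 'M' (try body) → 'P' (finally) → 'V' (outer except IndexError) → 'R' (after the try/except). Output: MPVR

Answer: MPVR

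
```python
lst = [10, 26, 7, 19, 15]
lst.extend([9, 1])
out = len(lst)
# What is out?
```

Trace:
`lst = [10, 26, 7, 19, 15]` → lst = [10, 26, 7, 19, 15]
`lst.extend([9, 1])` → lst = [10, 26, 7, 19, 15, 9, 1]
`out = len(lst)` → out = 7
So out = 7

Answer: 7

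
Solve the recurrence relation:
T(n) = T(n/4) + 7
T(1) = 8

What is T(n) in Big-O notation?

Each step divides n by 4 and adds 7. After log_4(n) steps we reach T(1)=8. So T(n) = 7·log_4(n) + 8 = O(log n).

Answer: O(log n)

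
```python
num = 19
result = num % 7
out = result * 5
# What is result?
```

Trace:
`num = 19` → num = 19
`result = num % 7` → result = 5
`out = result * 5` → out = 25
So result = 5

Answer: 5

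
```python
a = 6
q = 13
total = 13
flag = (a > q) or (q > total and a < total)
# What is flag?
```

Trace:
`a = 6` → a = 6
`q = 13` → q = 13
`total = 13` → total = 13
`flag = (a > q) or (q > total and a < total)` → flag = False
So flag = False

Answer: False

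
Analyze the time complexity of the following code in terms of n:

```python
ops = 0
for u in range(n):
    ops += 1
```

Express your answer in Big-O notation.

Each loop level contributes: n. Multiplying the contributions gives O(n).

Answer: O(n)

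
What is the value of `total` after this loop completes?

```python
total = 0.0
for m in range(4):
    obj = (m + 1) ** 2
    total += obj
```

Sum of squared losses 1² + 2² + ... + 4²
`total` takes the values: 0.0 → 1.0 → 5.0 → 14.0 → 30.0

Answer: 30.0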